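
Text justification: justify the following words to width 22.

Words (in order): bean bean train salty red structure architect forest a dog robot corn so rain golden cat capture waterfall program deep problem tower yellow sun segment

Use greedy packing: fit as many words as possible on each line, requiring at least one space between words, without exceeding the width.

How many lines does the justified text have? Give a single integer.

Line 1: ['bean', 'bean', 'train', 'salty'] (min_width=21, slack=1)
Line 2: ['red', 'structure'] (min_width=13, slack=9)
Line 3: ['architect', 'forest', 'a', 'dog'] (min_width=22, slack=0)
Line 4: ['robot', 'corn', 'so', 'rain'] (min_width=18, slack=4)
Line 5: ['golden', 'cat', 'capture'] (min_width=18, slack=4)
Line 6: ['waterfall', 'program', 'deep'] (min_width=22, slack=0)
Line 7: ['problem', 'tower', 'yellow'] (min_width=20, slack=2)
Line 8: ['sun', 'segment'] (min_width=11, slack=11)
Total lines: 8

Answer: 8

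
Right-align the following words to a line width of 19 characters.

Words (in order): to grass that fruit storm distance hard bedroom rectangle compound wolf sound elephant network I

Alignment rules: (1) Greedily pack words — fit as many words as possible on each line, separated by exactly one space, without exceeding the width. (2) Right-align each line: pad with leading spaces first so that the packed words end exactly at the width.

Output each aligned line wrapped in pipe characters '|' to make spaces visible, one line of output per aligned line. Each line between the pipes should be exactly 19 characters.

Line 1: ['to', 'grass', 'that', 'fruit'] (min_width=19, slack=0)
Line 2: ['storm', 'distance', 'hard'] (min_width=19, slack=0)
Line 3: ['bedroom', 'rectangle'] (min_width=17, slack=2)
Line 4: ['compound', 'wolf', 'sound'] (min_width=19, slack=0)
Line 5: ['elephant', 'network', 'I'] (min_width=18, slack=1)

Answer: |to grass that fruit|
|storm distance hard|
|  bedroom rectangle|
|compound wolf sound|
| elephant network I|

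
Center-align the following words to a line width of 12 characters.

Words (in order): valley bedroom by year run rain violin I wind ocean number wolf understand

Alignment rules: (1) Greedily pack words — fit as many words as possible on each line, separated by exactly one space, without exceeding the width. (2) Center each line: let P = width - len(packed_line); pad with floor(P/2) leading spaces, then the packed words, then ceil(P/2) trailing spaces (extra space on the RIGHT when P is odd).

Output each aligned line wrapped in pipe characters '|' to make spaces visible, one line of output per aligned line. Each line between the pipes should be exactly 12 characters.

Line 1: ['valley'] (min_width=6, slack=6)
Line 2: ['bedroom', 'by'] (min_width=10, slack=2)
Line 3: ['year', 'run'] (min_width=8, slack=4)
Line 4: ['rain', 'violin'] (min_width=11, slack=1)
Line 5: ['I', 'wind', 'ocean'] (min_width=12, slack=0)
Line 6: ['number', 'wolf'] (min_width=11, slack=1)
Line 7: ['understand'] (min_width=10, slack=2)

Answer: |   valley   |
| bedroom by |
|  year run  |
|rain violin |
|I wind ocean|
|number wolf |
| understand |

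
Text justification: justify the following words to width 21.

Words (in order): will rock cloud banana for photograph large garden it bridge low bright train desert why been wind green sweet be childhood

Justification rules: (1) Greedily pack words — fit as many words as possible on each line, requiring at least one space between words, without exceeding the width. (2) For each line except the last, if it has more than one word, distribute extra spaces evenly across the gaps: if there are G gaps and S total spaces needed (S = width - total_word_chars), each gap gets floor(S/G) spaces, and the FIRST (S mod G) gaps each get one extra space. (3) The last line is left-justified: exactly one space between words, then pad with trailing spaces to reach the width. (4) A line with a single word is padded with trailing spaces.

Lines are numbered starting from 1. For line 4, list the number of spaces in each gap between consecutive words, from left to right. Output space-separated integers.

Line 1: ['will', 'rock', 'cloud'] (min_width=15, slack=6)
Line 2: ['banana', 'for', 'photograph'] (min_width=21, slack=0)
Line 3: ['large', 'garden', 'it'] (min_width=15, slack=6)
Line 4: ['bridge', 'low', 'bright'] (min_width=17, slack=4)
Line 5: ['train', 'desert', 'why', 'been'] (min_width=21, slack=0)
Line 6: ['wind', 'green', 'sweet', 'be'] (min_width=19, slack=2)
Line 7: ['childhood'] (min_width=9, slack=12)

Answer: 3 3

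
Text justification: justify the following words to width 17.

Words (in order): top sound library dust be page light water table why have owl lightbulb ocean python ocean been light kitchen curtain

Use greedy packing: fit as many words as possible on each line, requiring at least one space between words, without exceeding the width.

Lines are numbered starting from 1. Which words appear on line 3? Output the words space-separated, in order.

Answer: light water table

Derivation:
Line 1: ['top', 'sound', 'library'] (min_width=17, slack=0)
Line 2: ['dust', 'be', 'page'] (min_width=12, slack=5)
Line 3: ['light', 'water', 'table'] (min_width=17, slack=0)
Line 4: ['why', 'have', 'owl'] (min_width=12, slack=5)
Line 5: ['lightbulb', 'ocean'] (min_width=15, slack=2)
Line 6: ['python', 'ocean', 'been'] (min_width=17, slack=0)
Line 7: ['light', 'kitchen'] (min_width=13, slack=4)
Line 8: ['curtain'] (min_width=7, slack=10)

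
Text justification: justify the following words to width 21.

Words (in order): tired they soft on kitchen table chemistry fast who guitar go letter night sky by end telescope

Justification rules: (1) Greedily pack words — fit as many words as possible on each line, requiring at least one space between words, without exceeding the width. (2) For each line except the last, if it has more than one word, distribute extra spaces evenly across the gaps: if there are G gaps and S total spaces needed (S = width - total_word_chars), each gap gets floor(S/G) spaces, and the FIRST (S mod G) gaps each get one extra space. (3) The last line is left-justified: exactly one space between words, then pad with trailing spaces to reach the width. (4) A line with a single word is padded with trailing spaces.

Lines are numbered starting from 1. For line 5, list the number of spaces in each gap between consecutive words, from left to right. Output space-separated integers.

Answer: 3 3 2

Derivation:
Line 1: ['tired', 'they', 'soft', 'on'] (min_width=18, slack=3)
Line 2: ['kitchen', 'table'] (min_width=13, slack=8)
Line 3: ['chemistry', 'fast', 'who'] (min_width=18, slack=3)
Line 4: ['guitar', 'go', 'letter'] (min_width=16, slack=5)
Line 5: ['night', 'sky', 'by', 'end'] (min_width=16, slack=5)
Line 6: ['telescope'] (min_width=9, slack=12)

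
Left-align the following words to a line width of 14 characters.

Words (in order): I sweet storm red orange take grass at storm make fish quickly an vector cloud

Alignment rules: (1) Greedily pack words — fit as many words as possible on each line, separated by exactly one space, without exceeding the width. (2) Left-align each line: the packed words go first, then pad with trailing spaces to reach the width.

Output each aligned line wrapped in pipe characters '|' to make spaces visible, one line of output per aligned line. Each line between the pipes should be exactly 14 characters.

Line 1: ['I', 'sweet', 'storm'] (min_width=13, slack=1)
Line 2: ['red', 'orange'] (min_width=10, slack=4)
Line 3: ['take', 'grass', 'at'] (min_width=13, slack=1)
Line 4: ['storm', 'make'] (min_width=10, slack=4)
Line 5: ['fish', 'quickly'] (min_width=12, slack=2)
Line 6: ['an', 'vector'] (min_width=9, slack=5)
Line 7: ['cloud'] (min_width=5, slack=9)

Answer: |I sweet storm |
|red orange    |
|take grass at |
|storm make    |
|fish quickly  |
|an vector     |
|cloud         |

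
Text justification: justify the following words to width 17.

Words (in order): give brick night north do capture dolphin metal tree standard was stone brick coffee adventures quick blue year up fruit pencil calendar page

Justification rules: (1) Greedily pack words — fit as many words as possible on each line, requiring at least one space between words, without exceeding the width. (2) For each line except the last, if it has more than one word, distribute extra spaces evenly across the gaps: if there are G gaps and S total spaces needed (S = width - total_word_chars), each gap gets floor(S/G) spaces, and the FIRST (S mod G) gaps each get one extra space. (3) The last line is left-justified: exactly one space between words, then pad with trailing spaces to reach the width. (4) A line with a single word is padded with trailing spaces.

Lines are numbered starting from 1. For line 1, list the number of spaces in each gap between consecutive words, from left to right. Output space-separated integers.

Line 1: ['give', 'brick', 'night'] (min_width=16, slack=1)
Line 2: ['north', 'do', 'capture'] (min_width=16, slack=1)
Line 3: ['dolphin', 'metal'] (min_width=13, slack=4)
Line 4: ['tree', 'standard', 'was'] (min_width=17, slack=0)
Line 5: ['stone', 'brick'] (min_width=11, slack=6)
Line 6: ['coffee', 'adventures'] (min_width=17, slack=0)
Line 7: ['quick', 'blue', 'year'] (min_width=15, slack=2)
Line 8: ['up', 'fruit', 'pencil'] (min_width=15, slack=2)
Line 9: ['calendar', 'page'] (min_width=13, slack=4)

Answer: 2 1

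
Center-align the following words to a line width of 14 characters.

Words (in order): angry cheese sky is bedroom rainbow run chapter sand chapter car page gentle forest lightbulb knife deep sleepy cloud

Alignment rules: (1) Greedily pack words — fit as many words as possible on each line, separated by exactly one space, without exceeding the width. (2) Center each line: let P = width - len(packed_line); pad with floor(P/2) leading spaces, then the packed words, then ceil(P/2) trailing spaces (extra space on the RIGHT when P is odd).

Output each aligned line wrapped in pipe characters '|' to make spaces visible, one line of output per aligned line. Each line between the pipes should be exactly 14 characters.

Answer: | angry cheese |
|sky is bedroom|
| rainbow run  |
| chapter sand |
| chapter car  |
| page gentle  |
|    forest    |
|  lightbulb   |
|  knife deep  |
| sleepy cloud |

Derivation:
Line 1: ['angry', 'cheese'] (min_width=12, slack=2)
Line 2: ['sky', 'is', 'bedroom'] (min_width=14, slack=0)
Line 3: ['rainbow', 'run'] (min_width=11, slack=3)
Line 4: ['chapter', 'sand'] (min_width=12, slack=2)
Line 5: ['chapter', 'car'] (min_width=11, slack=3)
Line 6: ['page', 'gentle'] (min_width=11, slack=3)
Line 7: ['forest'] (min_width=6, slack=8)
Line 8: ['lightbulb'] (min_width=9, slack=5)
Line 9: ['knife', 'deep'] (min_width=10, slack=4)
Line 10: ['sleepy', 'cloud'] (min_width=12, slack=2)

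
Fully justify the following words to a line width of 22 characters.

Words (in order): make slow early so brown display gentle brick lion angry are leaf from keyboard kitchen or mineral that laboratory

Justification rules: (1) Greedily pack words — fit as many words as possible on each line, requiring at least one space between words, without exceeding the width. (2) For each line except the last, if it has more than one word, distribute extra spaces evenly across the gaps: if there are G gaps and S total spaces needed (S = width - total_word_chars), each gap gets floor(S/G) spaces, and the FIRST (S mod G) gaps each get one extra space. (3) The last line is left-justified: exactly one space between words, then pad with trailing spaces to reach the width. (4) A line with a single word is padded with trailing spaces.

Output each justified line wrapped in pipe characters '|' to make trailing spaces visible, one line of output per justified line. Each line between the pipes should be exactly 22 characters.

Line 1: ['make', 'slow', 'early', 'so'] (min_width=18, slack=4)
Line 2: ['brown', 'display', 'gentle'] (min_width=20, slack=2)
Line 3: ['brick', 'lion', 'angry', 'are'] (min_width=20, slack=2)
Line 4: ['leaf', 'from', 'keyboard'] (min_width=18, slack=4)
Line 5: ['kitchen', 'or', 'mineral'] (min_width=18, slack=4)
Line 6: ['that', 'laboratory'] (min_width=15, slack=7)

Answer: |make   slow  early  so|
|brown  display  gentle|
|brick  lion  angry are|
|leaf   from   keyboard|
|kitchen   or   mineral|
|that laboratory       |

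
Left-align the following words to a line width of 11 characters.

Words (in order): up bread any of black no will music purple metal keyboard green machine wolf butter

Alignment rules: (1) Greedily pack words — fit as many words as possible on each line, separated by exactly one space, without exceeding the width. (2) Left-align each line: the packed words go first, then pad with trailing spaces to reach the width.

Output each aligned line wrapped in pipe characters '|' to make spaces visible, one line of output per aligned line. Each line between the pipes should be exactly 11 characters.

Line 1: ['up', 'bread'] (min_width=8, slack=3)
Line 2: ['any', 'of'] (min_width=6, slack=5)
Line 3: ['black', 'no'] (min_width=8, slack=3)
Line 4: ['will', 'music'] (min_width=10, slack=1)
Line 5: ['purple'] (min_width=6, slack=5)
Line 6: ['metal'] (min_width=5, slack=6)
Line 7: ['keyboard'] (min_width=8, slack=3)
Line 8: ['green'] (min_width=5, slack=6)
Line 9: ['machine'] (min_width=7, slack=4)
Line 10: ['wolf', 'butter'] (min_width=11, slack=0)

Answer: |up bread   |
|any of     |
|black no   |
|will music |
|purple     |
|metal      |
|keyboard   |
|green      |
|machine    |
|wolf butter|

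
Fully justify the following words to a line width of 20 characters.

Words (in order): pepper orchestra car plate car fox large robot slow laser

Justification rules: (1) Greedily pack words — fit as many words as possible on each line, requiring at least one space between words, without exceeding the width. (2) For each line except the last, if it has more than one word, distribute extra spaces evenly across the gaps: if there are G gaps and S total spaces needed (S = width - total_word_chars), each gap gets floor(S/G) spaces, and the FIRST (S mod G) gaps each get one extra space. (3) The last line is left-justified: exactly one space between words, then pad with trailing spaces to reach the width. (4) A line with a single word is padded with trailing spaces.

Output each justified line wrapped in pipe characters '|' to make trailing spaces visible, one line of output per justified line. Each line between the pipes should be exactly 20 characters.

Line 1: ['pepper', 'orchestra', 'car'] (min_width=20, slack=0)
Line 2: ['plate', 'car', 'fox', 'large'] (min_width=19, slack=1)
Line 3: ['robot', 'slow', 'laser'] (min_width=16, slack=4)

Answer: |pepper orchestra car|
|plate  car fox large|
|robot slow laser    |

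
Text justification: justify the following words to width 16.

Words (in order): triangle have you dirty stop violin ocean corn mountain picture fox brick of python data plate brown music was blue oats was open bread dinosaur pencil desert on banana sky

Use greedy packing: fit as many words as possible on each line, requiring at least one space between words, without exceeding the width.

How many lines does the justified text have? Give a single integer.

Line 1: ['triangle', 'have'] (min_width=13, slack=3)
Line 2: ['you', 'dirty', 'stop'] (min_width=14, slack=2)
Line 3: ['violin', 'ocean'] (min_width=12, slack=4)
Line 4: ['corn', 'mountain'] (min_width=13, slack=3)
Line 5: ['picture', 'fox'] (min_width=11, slack=5)
Line 6: ['brick', 'of', 'python'] (min_width=15, slack=1)
Line 7: ['data', 'plate', 'brown'] (min_width=16, slack=0)
Line 8: ['music', 'was', 'blue'] (min_width=14, slack=2)
Line 9: ['oats', 'was', 'open'] (min_width=13, slack=3)
Line 10: ['bread', 'dinosaur'] (min_width=14, slack=2)
Line 11: ['pencil', 'desert', 'on'] (min_width=16, slack=0)
Line 12: ['banana', 'sky'] (min_width=10, slack=6)
Total lines: 12

Answer: 12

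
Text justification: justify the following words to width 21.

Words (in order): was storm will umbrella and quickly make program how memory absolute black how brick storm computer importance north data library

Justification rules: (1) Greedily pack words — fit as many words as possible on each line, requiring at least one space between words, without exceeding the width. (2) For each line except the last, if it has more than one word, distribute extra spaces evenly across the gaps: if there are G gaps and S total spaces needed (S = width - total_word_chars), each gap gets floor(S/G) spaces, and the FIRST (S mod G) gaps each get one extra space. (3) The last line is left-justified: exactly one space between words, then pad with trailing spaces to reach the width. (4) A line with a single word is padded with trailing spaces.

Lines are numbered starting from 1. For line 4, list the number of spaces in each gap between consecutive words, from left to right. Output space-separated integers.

Answer: 1 1

Derivation:
Line 1: ['was', 'storm', 'will'] (min_width=14, slack=7)
Line 2: ['umbrella', 'and', 'quickly'] (min_width=20, slack=1)
Line 3: ['make', 'program', 'how'] (min_width=16, slack=5)
Line 4: ['memory', 'absolute', 'black'] (min_width=21, slack=0)
Line 5: ['how', 'brick', 'storm'] (min_width=15, slack=6)
Line 6: ['computer', 'importance'] (min_width=19, slack=2)
Line 7: ['north', 'data', 'library'] (min_width=18, slack=3)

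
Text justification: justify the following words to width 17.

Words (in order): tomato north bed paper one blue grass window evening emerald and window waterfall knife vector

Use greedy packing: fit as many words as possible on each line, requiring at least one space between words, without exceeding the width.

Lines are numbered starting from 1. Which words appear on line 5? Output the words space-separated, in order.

Line 1: ['tomato', 'north', 'bed'] (min_width=16, slack=1)
Line 2: ['paper', 'one', 'blue'] (min_width=14, slack=3)
Line 3: ['grass', 'window'] (min_width=12, slack=5)
Line 4: ['evening', 'emerald'] (min_width=15, slack=2)
Line 5: ['and', 'window'] (min_width=10, slack=7)
Line 6: ['waterfall', 'knife'] (min_width=15, slack=2)
Line 7: ['vector'] (min_width=6, slack=11)

Answer: and window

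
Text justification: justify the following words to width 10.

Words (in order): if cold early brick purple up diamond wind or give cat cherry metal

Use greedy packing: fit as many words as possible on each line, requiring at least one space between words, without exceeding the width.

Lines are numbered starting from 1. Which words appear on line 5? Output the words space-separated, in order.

Answer: diamond

Derivation:
Line 1: ['if', 'cold'] (min_width=7, slack=3)
Line 2: ['early'] (min_width=5, slack=5)
Line 3: ['brick'] (min_width=5, slack=5)
Line 4: ['purple', 'up'] (min_width=9, slack=1)
Line 5: ['diamond'] (min_width=7, slack=3)
Line 6: ['wind', 'or'] (min_width=7, slack=3)
Line 7: ['give', 'cat'] (min_width=8, slack=2)
Line 8: ['cherry'] (min_width=6, slack=4)
Line 9: ['metal'] (min_width=5, slack=5)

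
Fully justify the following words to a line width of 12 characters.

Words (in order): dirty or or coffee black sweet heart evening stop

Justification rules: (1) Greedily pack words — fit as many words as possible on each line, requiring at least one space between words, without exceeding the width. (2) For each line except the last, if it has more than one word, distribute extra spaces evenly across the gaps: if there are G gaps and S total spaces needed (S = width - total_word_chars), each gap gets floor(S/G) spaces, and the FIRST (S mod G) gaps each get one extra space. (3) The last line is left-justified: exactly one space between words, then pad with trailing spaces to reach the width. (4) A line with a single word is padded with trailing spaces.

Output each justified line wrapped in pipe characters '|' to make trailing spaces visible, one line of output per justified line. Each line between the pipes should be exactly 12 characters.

Answer: |dirty  or or|
|coffee black|
|sweet  heart|
|evening stop|

Derivation:
Line 1: ['dirty', 'or', 'or'] (min_width=11, slack=1)
Line 2: ['coffee', 'black'] (min_width=12, slack=0)
Line 3: ['sweet', 'heart'] (min_width=11, slack=1)
Line 4: ['evening', 'stop'] (min_width=12, slack=0)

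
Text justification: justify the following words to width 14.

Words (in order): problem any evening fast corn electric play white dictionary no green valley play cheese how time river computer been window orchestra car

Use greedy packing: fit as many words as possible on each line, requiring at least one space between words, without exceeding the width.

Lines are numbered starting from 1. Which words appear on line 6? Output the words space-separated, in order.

Line 1: ['problem', 'any'] (min_width=11, slack=3)
Line 2: ['evening', 'fast'] (min_width=12, slack=2)
Line 3: ['corn', 'electric'] (min_width=13, slack=1)
Line 4: ['play', 'white'] (min_width=10, slack=4)
Line 5: ['dictionary', 'no'] (min_width=13, slack=1)
Line 6: ['green', 'valley'] (min_width=12, slack=2)
Line 7: ['play', 'cheese'] (min_width=11, slack=3)
Line 8: ['how', 'time', 'river'] (min_width=14, slack=0)
Line 9: ['computer', 'been'] (min_width=13, slack=1)
Line 10: ['window'] (min_width=6, slack=8)
Line 11: ['orchestra', 'car'] (min_width=13, slack=1)

Answer: green valley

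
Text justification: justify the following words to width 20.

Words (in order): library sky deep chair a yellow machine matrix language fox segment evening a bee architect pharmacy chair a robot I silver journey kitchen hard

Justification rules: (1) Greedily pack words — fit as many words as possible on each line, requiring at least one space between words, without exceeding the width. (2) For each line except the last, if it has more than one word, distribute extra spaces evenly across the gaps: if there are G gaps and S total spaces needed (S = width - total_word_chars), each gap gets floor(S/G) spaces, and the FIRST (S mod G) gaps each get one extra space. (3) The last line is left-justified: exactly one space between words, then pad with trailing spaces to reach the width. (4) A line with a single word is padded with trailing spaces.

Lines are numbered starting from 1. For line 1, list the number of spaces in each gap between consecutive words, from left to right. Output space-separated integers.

Answer: 3 3

Derivation:
Line 1: ['library', 'sky', 'deep'] (min_width=16, slack=4)
Line 2: ['chair', 'a', 'yellow'] (min_width=14, slack=6)
Line 3: ['machine', 'matrix'] (min_width=14, slack=6)
Line 4: ['language', 'fox', 'segment'] (min_width=20, slack=0)
Line 5: ['evening', 'a', 'bee'] (min_width=13, slack=7)
Line 6: ['architect', 'pharmacy'] (min_width=18, slack=2)
Line 7: ['chair', 'a', 'robot', 'I'] (min_width=15, slack=5)
Line 8: ['silver', 'journey'] (min_width=14, slack=6)
Line 9: ['kitchen', 'hard'] (min_width=12, slack=8)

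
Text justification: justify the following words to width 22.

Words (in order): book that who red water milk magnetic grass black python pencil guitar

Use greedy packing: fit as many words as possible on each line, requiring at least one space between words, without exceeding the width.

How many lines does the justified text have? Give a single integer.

Line 1: ['book', 'that', 'who', 'red'] (min_width=17, slack=5)
Line 2: ['water', 'milk', 'magnetic'] (min_width=19, slack=3)
Line 3: ['grass', 'black', 'python'] (min_width=18, slack=4)
Line 4: ['pencil', 'guitar'] (min_width=13, slack=9)
Total lines: 4

Answer: 4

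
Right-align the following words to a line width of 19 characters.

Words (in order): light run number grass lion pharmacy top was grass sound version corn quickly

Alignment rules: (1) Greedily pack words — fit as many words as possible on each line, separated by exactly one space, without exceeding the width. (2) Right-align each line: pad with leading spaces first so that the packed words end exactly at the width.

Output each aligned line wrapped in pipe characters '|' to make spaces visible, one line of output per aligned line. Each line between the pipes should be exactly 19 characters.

Answer: |   light run number|
|grass lion pharmacy|
|top was grass sound|
|       version corn|
|            quickly|

Derivation:
Line 1: ['light', 'run', 'number'] (min_width=16, slack=3)
Line 2: ['grass', 'lion', 'pharmacy'] (min_width=19, slack=0)
Line 3: ['top', 'was', 'grass', 'sound'] (min_width=19, slack=0)
Line 4: ['version', 'corn'] (min_width=12, slack=7)
Line 5: ['quickly'] (min_width=7, slack=12)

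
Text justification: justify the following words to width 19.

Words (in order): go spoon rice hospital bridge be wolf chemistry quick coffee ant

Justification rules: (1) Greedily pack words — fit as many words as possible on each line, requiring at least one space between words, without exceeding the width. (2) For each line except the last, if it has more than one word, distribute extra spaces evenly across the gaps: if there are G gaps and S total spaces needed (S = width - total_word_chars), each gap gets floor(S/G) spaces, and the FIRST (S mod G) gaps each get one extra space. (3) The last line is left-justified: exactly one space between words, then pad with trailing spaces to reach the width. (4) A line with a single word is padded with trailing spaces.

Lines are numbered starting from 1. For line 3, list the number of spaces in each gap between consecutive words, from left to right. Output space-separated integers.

Answer: 6

Derivation:
Line 1: ['go', 'spoon', 'rice'] (min_width=13, slack=6)
Line 2: ['hospital', 'bridge', 'be'] (min_width=18, slack=1)
Line 3: ['wolf', 'chemistry'] (min_width=14, slack=5)
Line 4: ['quick', 'coffee', 'ant'] (min_width=16, slack=3)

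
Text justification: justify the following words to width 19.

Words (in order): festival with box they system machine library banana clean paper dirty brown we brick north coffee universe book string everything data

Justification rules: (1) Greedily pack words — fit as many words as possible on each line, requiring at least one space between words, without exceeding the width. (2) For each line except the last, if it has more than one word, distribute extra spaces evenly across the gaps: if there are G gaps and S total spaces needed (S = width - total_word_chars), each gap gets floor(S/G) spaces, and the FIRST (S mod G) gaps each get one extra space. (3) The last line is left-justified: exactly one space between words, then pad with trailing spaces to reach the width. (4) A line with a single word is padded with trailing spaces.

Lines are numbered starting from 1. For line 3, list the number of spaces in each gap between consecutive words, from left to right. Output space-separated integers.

Line 1: ['festival', 'with', 'box'] (min_width=17, slack=2)
Line 2: ['they', 'system', 'machine'] (min_width=19, slack=0)
Line 3: ['library', 'banana'] (min_width=14, slack=5)
Line 4: ['clean', 'paper', 'dirty'] (min_width=17, slack=2)
Line 5: ['brown', 'we', 'brick'] (min_width=14, slack=5)
Line 6: ['north', 'coffee'] (min_width=12, slack=7)
Line 7: ['universe', 'book'] (min_width=13, slack=6)
Line 8: ['string', 'everything'] (min_width=17, slack=2)
Line 9: ['data'] (min_width=4, slack=15)

Answer: 6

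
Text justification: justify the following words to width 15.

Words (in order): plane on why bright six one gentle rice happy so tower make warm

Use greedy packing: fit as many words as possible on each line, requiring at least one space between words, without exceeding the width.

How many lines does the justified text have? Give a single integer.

Answer: 5

Derivation:
Line 1: ['plane', 'on', 'why'] (min_width=12, slack=3)
Line 2: ['bright', 'six', 'one'] (min_width=14, slack=1)
Line 3: ['gentle', 'rice'] (min_width=11, slack=4)
Line 4: ['happy', 'so', 'tower'] (min_width=14, slack=1)
Line 5: ['make', 'warm'] (min_width=9, slack=6)
Total lines: 5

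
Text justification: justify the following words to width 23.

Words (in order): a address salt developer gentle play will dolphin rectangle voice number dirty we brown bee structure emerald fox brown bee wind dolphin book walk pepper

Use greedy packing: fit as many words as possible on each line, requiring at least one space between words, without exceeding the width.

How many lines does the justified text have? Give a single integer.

Answer: 8

Derivation:
Line 1: ['a', 'address', 'salt'] (min_width=14, slack=9)
Line 2: ['developer', 'gentle', 'play'] (min_width=21, slack=2)
Line 3: ['will', 'dolphin', 'rectangle'] (min_width=22, slack=1)
Line 4: ['voice', 'number', 'dirty', 'we'] (min_width=21, slack=2)
Line 5: ['brown', 'bee', 'structure'] (min_width=19, slack=4)
Line 6: ['emerald', 'fox', 'brown', 'bee'] (min_width=21, slack=2)
Line 7: ['wind', 'dolphin', 'book', 'walk'] (min_width=22, slack=1)
Line 8: ['pepper'] (min_width=6, slack=17)
Total lines: 8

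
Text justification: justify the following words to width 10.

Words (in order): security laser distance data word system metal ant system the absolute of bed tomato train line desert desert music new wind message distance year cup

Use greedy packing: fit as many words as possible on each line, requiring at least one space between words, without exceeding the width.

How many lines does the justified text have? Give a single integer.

Line 1: ['security'] (min_width=8, slack=2)
Line 2: ['laser'] (min_width=5, slack=5)
Line 3: ['distance'] (min_width=8, slack=2)
Line 4: ['data', 'word'] (min_width=9, slack=1)
Line 5: ['system'] (min_width=6, slack=4)
Line 6: ['metal', 'ant'] (min_width=9, slack=1)
Line 7: ['system', 'the'] (min_width=10, slack=0)
Line 8: ['absolute'] (min_width=8, slack=2)
Line 9: ['of', 'bed'] (min_width=6, slack=4)
Line 10: ['tomato'] (min_width=6, slack=4)
Line 11: ['train', 'line'] (min_width=10, slack=0)
Line 12: ['desert'] (min_width=6, slack=4)
Line 13: ['desert'] (min_width=6, slack=4)
Line 14: ['music', 'new'] (min_width=9, slack=1)
Line 15: ['wind'] (min_width=4, slack=6)
Line 16: ['message'] (min_width=7, slack=3)
Line 17: ['distance'] (min_width=8, slack=2)
Line 18: ['year', 'cup'] (min_width=8, slack=2)
Total lines: 18

Answer: 18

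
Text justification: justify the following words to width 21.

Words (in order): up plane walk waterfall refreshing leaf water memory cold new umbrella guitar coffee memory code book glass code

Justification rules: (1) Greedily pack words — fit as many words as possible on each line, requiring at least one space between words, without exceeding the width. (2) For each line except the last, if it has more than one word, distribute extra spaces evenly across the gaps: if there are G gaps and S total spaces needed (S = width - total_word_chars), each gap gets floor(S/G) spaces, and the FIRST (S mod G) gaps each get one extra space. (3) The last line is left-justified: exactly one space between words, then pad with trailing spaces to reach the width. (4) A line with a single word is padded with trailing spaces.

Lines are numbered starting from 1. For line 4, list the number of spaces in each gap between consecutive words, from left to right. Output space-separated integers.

Answer: 3 3

Derivation:
Line 1: ['up', 'plane', 'walk'] (min_width=13, slack=8)
Line 2: ['waterfall', 'refreshing'] (min_width=20, slack=1)
Line 3: ['leaf', 'water', 'memory'] (min_width=17, slack=4)
Line 4: ['cold', 'new', 'umbrella'] (min_width=17, slack=4)
Line 5: ['guitar', 'coffee', 'memory'] (min_width=20, slack=1)
Line 6: ['code', 'book', 'glass', 'code'] (min_width=20, slack=1)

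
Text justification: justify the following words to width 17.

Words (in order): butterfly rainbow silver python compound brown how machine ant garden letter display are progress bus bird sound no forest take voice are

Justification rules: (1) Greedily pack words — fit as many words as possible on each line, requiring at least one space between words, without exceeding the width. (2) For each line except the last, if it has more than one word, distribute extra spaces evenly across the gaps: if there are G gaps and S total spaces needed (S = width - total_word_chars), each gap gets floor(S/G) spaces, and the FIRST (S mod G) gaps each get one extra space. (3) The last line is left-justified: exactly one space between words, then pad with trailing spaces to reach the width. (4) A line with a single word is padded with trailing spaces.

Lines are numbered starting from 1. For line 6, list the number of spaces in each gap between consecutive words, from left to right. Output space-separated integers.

Line 1: ['butterfly', 'rainbow'] (min_width=17, slack=0)
Line 2: ['silver', 'python'] (min_width=13, slack=4)
Line 3: ['compound', 'brown'] (min_width=14, slack=3)
Line 4: ['how', 'machine', 'ant'] (min_width=15, slack=2)
Line 5: ['garden', 'letter'] (min_width=13, slack=4)
Line 6: ['display', 'are'] (min_width=11, slack=6)
Line 7: ['progress', 'bus', 'bird'] (min_width=17, slack=0)
Line 8: ['sound', 'no', 'forest'] (min_width=15, slack=2)
Line 9: ['take', 'voice', 'are'] (min_width=14, slack=3)

Answer: 7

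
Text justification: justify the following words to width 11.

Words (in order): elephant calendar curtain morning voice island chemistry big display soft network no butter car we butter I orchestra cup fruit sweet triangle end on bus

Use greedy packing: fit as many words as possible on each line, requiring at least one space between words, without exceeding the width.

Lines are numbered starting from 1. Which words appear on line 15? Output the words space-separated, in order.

Line 1: ['elephant'] (min_width=8, slack=3)
Line 2: ['calendar'] (min_width=8, slack=3)
Line 3: ['curtain'] (min_width=7, slack=4)
Line 4: ['morning'] (min_width=7, slack=4)
Line 5: ['voice'] (min_width=5, slack=6)
Line 6: ['island'] (min_width=6, slack=5)
Line 7: ['chemistry'] (min_width=9, slack=2)
Line 8: ['big', 'display'] (min_width=11, slack=0)
Line 9: ['soft'] (min_width=4, slack=7)
Line 10: ['network', 'no'] (min_width=10, slack=1)
Line 11: ['butter', 'car'] (min_width=10, slack=1)
Line 12: ['we', 'butter', 'I'] (min_width=11, slack=0)
Line 13: ['orchestra'] (min_width=9, slack=2)
Line 14: ['cup', 'fruit'] (min_width=9, slack=2)
Line 15: ['sweet'] (min_width=5, slack=6)
Line 16: ['triangle'] (min_width=8, slack=3)
Line 17: ['end', 'on', 'bus'] (min_width=10, slack=1)

Answer: sweet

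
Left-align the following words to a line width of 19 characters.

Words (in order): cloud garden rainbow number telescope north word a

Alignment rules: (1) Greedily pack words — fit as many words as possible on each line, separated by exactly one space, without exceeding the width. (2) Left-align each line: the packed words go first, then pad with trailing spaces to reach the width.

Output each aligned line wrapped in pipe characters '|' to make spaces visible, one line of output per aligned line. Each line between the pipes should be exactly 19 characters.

Line 1: ['cloud', 'garden'] (min_width=12, slack=7)
Line 2: ['rainbow', 'number'] (min_width=14, slack=5)
Line 3: ['telescope', 'north'] (min_width=15, slack=4)
Line 4: ['word', 'a'] (min_width=6, slack=13)

Answer: |cloud garden       |
|rainbow number     |
|telescope north    |
|word a             |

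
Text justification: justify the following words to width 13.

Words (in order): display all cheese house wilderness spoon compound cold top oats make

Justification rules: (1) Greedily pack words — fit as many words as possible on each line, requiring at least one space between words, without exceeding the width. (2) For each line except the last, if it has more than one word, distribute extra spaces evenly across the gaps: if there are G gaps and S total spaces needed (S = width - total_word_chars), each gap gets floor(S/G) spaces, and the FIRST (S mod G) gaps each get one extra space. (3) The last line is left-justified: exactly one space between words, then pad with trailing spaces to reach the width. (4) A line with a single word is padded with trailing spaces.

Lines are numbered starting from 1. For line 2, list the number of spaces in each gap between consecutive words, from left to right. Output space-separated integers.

Line 1: ['display', 'all'] (min_width=11, slack=2)
Line 2: ['cheese', 'house'] (min_width=12, slack=1)
Line 3: ['wilderness'] (min_width=10, slack=3)
Line 4: ['spoon'] (min_width=5, slack=8)
Line 5: ['compound', 'cold'] (min_width=13, slack=0)
Line 6: ['top', 'oats', 'make'] (min_width=13, slack=0)

Answer: 2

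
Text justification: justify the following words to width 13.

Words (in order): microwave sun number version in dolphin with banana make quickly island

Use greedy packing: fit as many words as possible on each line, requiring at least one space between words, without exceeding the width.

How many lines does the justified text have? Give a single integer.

Line 1: ['microwave', 'sun'] (min_width=13, slack=0)
Line 2: ['number'] (min_width=6, slack=7)
Line 3: ['version', 'in'] (min_width=10, slack=3)
Line 4: ['dolphin', 'with'] (min_width=12, slack=1)
Line 5: ['banana', 'make'] (min_width=11, slack=2)
Line 6: ['quickly'] (min_width=7, slack=6)
Line 7: ['island'] (min_width=6, slack=7)
Total lines: 7

Answer: 7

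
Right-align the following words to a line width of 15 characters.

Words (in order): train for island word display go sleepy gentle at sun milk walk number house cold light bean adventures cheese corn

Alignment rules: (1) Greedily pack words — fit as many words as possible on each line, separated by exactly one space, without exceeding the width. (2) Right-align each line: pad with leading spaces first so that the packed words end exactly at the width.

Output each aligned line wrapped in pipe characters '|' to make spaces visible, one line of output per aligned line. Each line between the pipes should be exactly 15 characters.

Line 1: ['train', 'for'] (min_width=9, slack=6)
Line 2: ['island', 'word'] (min_width=11, slack=4)
Line 3: ['display', 'go'] (min_width=10, slack=5)
Line 4: ['sleepy', 'gentle'] (min_width=13, slack=2)
Line 5: ['at', 'sun', 'milk'] (min_width=11, slack=4)
Line 6: ['walk', 'number'] (min_width=11, slack=4)
Line 7: ['house', 'cold'] (min_width=10, slack=5)
Line 8: ['light', 'bean'] (min_width=10, slack=5)
Line 9: ['adventures'] (min_width=10, slack=5)
Line 10: ['cheese', 'corn'] (min_width=11, slack=4)

Answer: |      train for|
|    island word|
|     display go|
|  sleepy gentle|
|    at sun milk|
|    walk number|
|     house cold|
|     light bean|
|     adventures|
|    cheese corn|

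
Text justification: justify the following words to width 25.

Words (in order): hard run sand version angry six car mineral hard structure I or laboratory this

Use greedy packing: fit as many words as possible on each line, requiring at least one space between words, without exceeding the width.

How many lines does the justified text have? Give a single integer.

Answer: 4

Derivation:
Line 1: ['hard', 'run', 'sand', 'version'] (min_width=21, slack=4)
Line 2: ['angry', 'six', 'car', 'mineral'] (min_width=21, slack=4)
Line 3: ['hard', 'structure', 'I', 'or'] (min_width=19, slack=6)
Line 4: ['laboratory', 'this'] (min_width=15, slack=10)
Total lines: 4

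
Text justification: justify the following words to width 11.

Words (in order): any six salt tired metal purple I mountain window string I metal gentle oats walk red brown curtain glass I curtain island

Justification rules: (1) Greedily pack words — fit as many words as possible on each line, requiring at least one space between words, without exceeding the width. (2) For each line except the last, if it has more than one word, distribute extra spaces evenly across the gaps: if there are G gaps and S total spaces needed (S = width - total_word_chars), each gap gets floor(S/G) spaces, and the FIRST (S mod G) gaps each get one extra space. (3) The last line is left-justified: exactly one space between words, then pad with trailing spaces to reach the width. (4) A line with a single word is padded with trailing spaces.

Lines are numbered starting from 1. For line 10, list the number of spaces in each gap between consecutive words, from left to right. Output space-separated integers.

Line 1: ['any', 'six'] (min_width=7, slack=4)
Line 2: ['salt', 'tired'] (min_width=10, slack=1)
Line 3: ['metal'] (min_width=5, slack=6)
Line 4: ['purple', 'I'] (min_width=8, slack=3)
Line 5: ['mountain'] (min_width=8, slack=3)
Line 6: ['window'] (min_width=6, slack=5)
Line 7: ['string', 'I'] (min_width=8, slack=3)
Line 8: ['metal'] (min_width=5, slack=6)
Line 9: ['gentle', 'oats'] (min_width=11, slack=0)
Line 10: ['walk', 'red'] (min_width=8, slack=3)
Line 11: ['brown'] (min_width=5, slack=6)
Line 12: ['curtain'] (min_width=7, slack=4)
Line 13: ['glass', 'I'] (min_width=7, slack=4)
Line 14: ['curtain'] (min_width=7, slack=4)
Line 15: ['island'] (min_width=6, slack=5)

Answer: 4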